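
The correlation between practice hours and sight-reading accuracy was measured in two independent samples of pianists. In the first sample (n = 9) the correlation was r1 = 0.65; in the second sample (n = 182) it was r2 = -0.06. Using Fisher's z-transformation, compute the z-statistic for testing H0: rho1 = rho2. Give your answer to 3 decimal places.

Fisher z-transforms: z1 = atanh(0.65) = 0.775299, z2 = atanh(-0.06) = -0.060072; difference d = 0.835371
Var(d) = 1/6 + 1/179 = 0.1666667 + 0.0055866 = 0.1722533
z = d/√Var(d) = 0.835371 / √0.1722533 = 0.835371 / 0.415034 = 2.013

2.013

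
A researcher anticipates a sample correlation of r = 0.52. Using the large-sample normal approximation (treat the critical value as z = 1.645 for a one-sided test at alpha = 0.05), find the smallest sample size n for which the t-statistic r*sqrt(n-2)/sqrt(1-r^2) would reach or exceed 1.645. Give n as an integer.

10

r√(n−2)/√(1−r²) ≥ 1.645  ⇔  n−2 ≥ (1.645)²·(1−r²)/r²
(1−r²)/r² = (1−0.2704)/0.2704 = 2.6982
n ≥ 2 + 2.706025·2.6982 = 2 + 7.3014 = 9.3014
⌈9.3014⌉ = 10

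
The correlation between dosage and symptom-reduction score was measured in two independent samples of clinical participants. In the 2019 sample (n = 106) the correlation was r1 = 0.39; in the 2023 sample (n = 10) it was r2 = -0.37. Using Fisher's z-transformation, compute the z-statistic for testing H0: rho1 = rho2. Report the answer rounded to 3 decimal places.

z1 = atanh(0.39) = 0.411800,  z2 = atanh(-0.37) = -0.388423
SE = √(1/(n1−3) + 1/(n2−3)) = √(1/103 + 1/7) = √(0.0097087 + 0.1428571) = √0.1525658 = 0.390597
z = (z1 − z2)/SE = (0.411800 − (-0.388423)) / 0.390597 = 0.800223 / 0.390597 = 2.049

2.049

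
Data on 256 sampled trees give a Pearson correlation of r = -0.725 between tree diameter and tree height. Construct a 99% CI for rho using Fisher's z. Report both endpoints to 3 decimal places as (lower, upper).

z_r = atanh(-0.725) = -0.918106;  SE = 1/√(n−3) = 1/√253 = 0.062869
z-limits: -0.918106 ± 2.576·0.062869 = -0.918106 ± 0.161951 = [-1.080057, -0.756155]
ρ-limits: (tanh -1.080057, tanh -0.756155) = (-0.793, -0.639)

(-0.793, -0.639)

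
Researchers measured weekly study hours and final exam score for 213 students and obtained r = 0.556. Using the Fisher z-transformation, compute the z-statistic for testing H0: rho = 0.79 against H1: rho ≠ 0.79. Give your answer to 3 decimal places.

z_r = atanh(0.556) = 0.627025,  z_0 = atanh(0.79) = 1.071432
SE = 1/√(n−3) = 1/√210 = 0.069007
z = (z_r − z_0)/SE = (0.627025 − 1.071432) / 0.069007 = -0.444407 / 0.069007 = -6.440

-6.440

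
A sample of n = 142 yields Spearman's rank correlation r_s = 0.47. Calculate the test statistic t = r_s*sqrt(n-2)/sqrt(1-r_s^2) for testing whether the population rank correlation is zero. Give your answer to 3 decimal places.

t = r_s·√(n−2) / √(1−r_s²) with r_s = 0.47, n = 142
  = 0.47·√140 / √(1 − 0.2209)
  = 0.47·11.832160 / 0.882666
  = 5.561115 / 0.882666 = 6.300

6.300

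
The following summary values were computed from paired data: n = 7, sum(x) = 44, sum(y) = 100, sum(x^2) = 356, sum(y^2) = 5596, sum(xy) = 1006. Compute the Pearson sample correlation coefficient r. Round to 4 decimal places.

0.6560

S_xy = nΣxy − ΣxΣy = 7·1006 − 44·100 = 7042 − 4400 = 2642
S_xx = nΣx² − (Σx)² = 7·356 − 44² = 2492 − 1936 = 556
S_yy = nΣy² − (Σy)² = 7·5596 − 100² = 39172 − 10000 = 29172
r = S_xy / √(S_xx·S_yy) = 2642 / √(556·29172) = 2642 / √16219632 = 2642 / 4027.3604 = 0.6560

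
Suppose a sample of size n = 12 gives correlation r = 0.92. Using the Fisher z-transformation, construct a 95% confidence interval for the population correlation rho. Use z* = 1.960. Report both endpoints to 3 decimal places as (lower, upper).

z_r = atanh(0.92) = 1.589027;  SE = 1/√(n−3) = 1/√9 = 0.333333
z-limits: 1.589027 ± 1.960·0.333333 = 1.589027 ± 0.653333 = [0.935694, 2.242360]
ρ-limits: (tanh 0.935694, tanh 2.242360) = (0.733, 0.978)

(0.733, 0.978)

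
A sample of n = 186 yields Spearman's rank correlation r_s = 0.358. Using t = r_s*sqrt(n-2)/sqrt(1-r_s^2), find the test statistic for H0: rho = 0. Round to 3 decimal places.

5.201

t = r_s·√(n−2) / √(1−r_s²) with r_s = 0.358, n = 186
  = 0.358·√184 / √(1 − 0.128164)
  = 0.358·13.564660 / 0.933722
  = 4.856148 / 0.933722 = 5.201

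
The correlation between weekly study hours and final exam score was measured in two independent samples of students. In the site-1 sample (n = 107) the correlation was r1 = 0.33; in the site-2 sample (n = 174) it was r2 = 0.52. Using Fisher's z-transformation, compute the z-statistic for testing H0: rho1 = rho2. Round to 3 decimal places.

Fisher z-transforms: z1 = atanh(0.33) = 0.342828, z2 = atanh(0.52) = 0.576340; difference d = -0.233512
Var(d) = 1/104 + 1/171 = 0.0096154 + 0.0058480 = 0.0154634
z = d/√Var(d) = -0.233512 / √0.0154634 = -0.233512 / 0.124352 = -1.878

-1.878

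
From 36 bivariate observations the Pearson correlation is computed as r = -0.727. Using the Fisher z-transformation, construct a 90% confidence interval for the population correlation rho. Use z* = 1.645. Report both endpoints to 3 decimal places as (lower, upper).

(-0.836, -0.562)

Fisher z: z_r = atanh(r) = ½·ln((1+(-0.727))/(1−(-0.727))) = -0.922335
SE(z) = 1/√(n−3) = 1/√33 = 0.174078
90% ⇒ z* = 1.645; margin = 1.645·0.174078 = 0.286358
CI on z-scale: (-1.208693, -0.635977)
Back-transform: tanh(-1.208693) = -0.836287, tanh(-0.635977) = -0.562154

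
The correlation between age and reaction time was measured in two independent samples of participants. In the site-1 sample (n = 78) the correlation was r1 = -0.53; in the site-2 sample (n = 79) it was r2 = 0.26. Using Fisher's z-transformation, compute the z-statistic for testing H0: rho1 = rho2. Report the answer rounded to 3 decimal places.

-5.261

Fisher z-transforms: z1 = atanh(-0.53) = -0.590145, z2 = atanh(0.26) = 0.266108; difference d = -0.856253
Var(d) = 1/75 + 1/76 = 0.0133333 + 0.0131579 = 0.0264912
z = d/√Var(d) = -0.856253 / √0.0264912 = -0.856253 / 0.162761 = -5.261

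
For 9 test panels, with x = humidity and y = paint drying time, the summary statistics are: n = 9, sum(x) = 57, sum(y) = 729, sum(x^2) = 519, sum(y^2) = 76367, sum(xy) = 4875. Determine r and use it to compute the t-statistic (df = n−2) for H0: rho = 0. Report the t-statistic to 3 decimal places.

S_xy = nΣxy − ΣxΣy = 9·4875 − 57·729 = 43875 − 41553 = 2322
S_xx = nΣx² − (Σx)² = 9·519 − 57² = 4671 − 3249 = 1422
S_yy = nΣy² − (Σy)² = 9·76367 − 729² = 687303 − 531441 = 155862
r = S_xy / √(S_xx·S_yy) = 2322 / √(1422·155862) = 2322 / √221635764 = 2322 / 14887.4364 = 0.1560
t = r·√(n−2)/√(1−r²) = 0.1560·√7 / √(1−0.024336) = 0.412737 / 0.987757 = 0.418

0.418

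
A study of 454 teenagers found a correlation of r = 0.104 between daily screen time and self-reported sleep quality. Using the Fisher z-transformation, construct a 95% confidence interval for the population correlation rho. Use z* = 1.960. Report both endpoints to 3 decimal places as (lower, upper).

z_r = atanh(0.104) = 0.104377;  SE = 1/√(n−3) = 1/√451 = 0.047088
z-limits: 0.104377 ± 1.960·0.047088 = 0.104377 ± 0.092292 = [0.012085, 0.196669]
ρ-limits: (tanh 0.012085, tanh 0.196669) = (0.012, 0.194)

(0.012, 0.194)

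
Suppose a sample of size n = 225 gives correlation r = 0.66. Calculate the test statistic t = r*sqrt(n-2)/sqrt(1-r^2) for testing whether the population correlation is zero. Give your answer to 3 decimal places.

13.119

1 − r² = 1 − 0.4356 = 0.5644;  √(1−r²) = 0.751266
√(n−2) = √223 = 14.933185
t = r·√(n−2)/√(1−r²) = 0.66 · 14.933185 / 0.751266 = 13.119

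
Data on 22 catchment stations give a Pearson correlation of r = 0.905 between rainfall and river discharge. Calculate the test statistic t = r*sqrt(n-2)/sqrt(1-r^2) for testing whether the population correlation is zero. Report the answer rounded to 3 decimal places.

1 − r² = 1 − 0.819025 = 0.180975;  √(1−r²) = 0.425412
√(n−2) = √20 = 4.472136
t = r·√(n−2)/√(1−r²) = 0.905 · 4.472136 / 0.425412 = 9.514

9.514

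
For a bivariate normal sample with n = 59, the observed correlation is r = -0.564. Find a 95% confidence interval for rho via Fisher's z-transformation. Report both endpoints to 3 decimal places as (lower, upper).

(-0.717, -0.360)

Fisher z: z_r = atanh(r) = ½·ln((1+(-0.564))/(1−(-0.564))) = -0.638680
SE(z) = 1/√(n−3) = 1/√56 = 0.133631
95% ⇒ z* = 1.960; margin = 1.960·0.133631 = 0.261917
CI on z-scale: (-0.900597, -0.376763)
Back-transform: tanh(-0.900597) = -0.716588, tanh(-0.376763) = -0.359893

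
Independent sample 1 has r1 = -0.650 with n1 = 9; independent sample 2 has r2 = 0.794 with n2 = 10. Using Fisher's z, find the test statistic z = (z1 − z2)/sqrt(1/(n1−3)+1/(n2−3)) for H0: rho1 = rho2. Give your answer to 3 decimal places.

z1 = atanh(-0.650) = -0.775299,  z2 = atanh(0.794) = 1.082163
SE = √(1/(n1−3) + 1/(n2−3)) = √(1/6 + 1/7) = √(0.1666667 + 0.1428571) = √0.3095238 = 0.556349
z = (z1 − z2)/SE = (-0.775299 − 1.082163) / 0.556349 = -1.857462 / 0.556349 = -3.339

-3.339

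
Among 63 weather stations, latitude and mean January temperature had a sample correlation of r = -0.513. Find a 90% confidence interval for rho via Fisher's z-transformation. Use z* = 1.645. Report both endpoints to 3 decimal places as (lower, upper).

Fisher z: z_r = atanh(r) = ½·ln((1+(-0.513))/(1−(-0.513))) = -0.566793
SE(z) = 1/√(n−3) = 1/√60 = 0.129099
90% ⇒ z* = 1.645; margin = 1.645·0.129099 = 0.212368
CI on z-scale: (-0.779161, -0.354425)
Back-transform: tanh(-0.779161) = -0.652225, tanh(-0.354425) = -0.340294

(-0.652, -0.340)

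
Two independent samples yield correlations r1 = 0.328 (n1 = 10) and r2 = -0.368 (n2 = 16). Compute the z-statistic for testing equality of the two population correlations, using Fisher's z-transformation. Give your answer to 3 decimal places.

1.550

z1 = atanh(0.328) = 0.340585,  z2 = atanh(-0.368) = -0.386108
SE = √(1/(n1−3) + 1/(n2−3)) = √(1/7 + 1/13) = √(0.1428571 + 0.0769231) = √0.2197802 = 0.468807
z = (z1 − z2)/SE = (0.340585 − (-0.386108)) / 0.468807 = 0.726693 / 0.468807 = 1.550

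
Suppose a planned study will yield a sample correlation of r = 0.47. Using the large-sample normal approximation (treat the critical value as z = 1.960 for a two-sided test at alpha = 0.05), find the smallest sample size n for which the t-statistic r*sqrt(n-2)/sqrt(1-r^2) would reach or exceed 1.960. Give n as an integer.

16

Need r·√(n−2)/√(1−r²) ≥ 1.960
√(n−2) ≥ 1.960·√(1−0.2209) / 0.47 = 1.960·0.882666 / 0.47 = 3.6809
n−2 ≥ 13.5490  ⇒  n ≥ 15.5490
Smallest integer n = 16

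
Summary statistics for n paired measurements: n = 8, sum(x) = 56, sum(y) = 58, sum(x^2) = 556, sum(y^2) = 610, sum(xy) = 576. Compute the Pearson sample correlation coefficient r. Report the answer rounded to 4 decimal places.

0.9643

Numerator: nΣxy − (Σx)(Σy) = 8·576 − (56)(58) = 1360
Denominator: √[(nΣx²−(Σx)²)(nΣy²−(Σy)²)]
  nΣx²−(Σx)² = 8·556 − 3136 = 1312;  nΣy²−(Σy)² = 8·610 − 3364 = 1516
  √(1312·1516) = √1988992 = 1410.3163
r = 1360 / 1410.3163 = 0.9643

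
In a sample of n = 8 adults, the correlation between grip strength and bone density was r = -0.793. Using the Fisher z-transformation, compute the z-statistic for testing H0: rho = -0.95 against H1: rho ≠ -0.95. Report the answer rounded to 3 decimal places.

1.682

z_r = atanh(-0.793) = -1.079463,  z_0 = atanh(-0.95) = -1.831781
SE = 1/√(n−3) = 1/√5 = 0.447214
z = (z_r − z_0)/SE = (-1.079463 − (-1.831781)) / 0.447214 = 0.752318 / 0.447214 = 1.682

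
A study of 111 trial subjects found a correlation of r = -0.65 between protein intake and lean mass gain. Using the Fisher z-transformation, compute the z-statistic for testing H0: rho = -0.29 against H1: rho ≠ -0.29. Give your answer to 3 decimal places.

Fisher z: atanh(-0.65) = -0.775299, atanh(-0.29) = -0.298566
z = (z_r − z_0)·√(n−3) = (-0.775299 − (-0.298566))·√108 = -0.476733 · 10.392305 = -4.954

-4.954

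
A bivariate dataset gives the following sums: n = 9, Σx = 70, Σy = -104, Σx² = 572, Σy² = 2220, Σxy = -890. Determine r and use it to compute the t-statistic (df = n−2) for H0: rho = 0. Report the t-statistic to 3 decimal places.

Numerator: nΣxy − (Σx)(Σy) = 9·(-890) − (70)(-104) = -730
Denominator: √[(nΣx²−(Σx)²)(nΣy²−(Σy)²)]
  nΣx²−(Σx)² = 9·572 − 4900 = 248;  nΣy²−(Σy)² = 9·2220 − 10816 = 9164
  √(248·9164) = √2272672 = 1507.5384
r = -730 / 1507.5384 = -0.4842
t = r·√(n−2)/√(1−r²) = -0.4842·√7 / √(1−0.234450) = -1.281073 / 0.874957 = -1.464

-1.464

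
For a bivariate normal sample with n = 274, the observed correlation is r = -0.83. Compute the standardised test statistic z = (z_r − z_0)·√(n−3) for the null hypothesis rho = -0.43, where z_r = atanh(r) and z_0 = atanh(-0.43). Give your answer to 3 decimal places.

-11.988

Fisher z: atanh(-0.83) = -1.188136, atanh(-0.43) = -0.459897
z = (z_r − z_0)·√(n−3) = (-1.188136 − (-0.459897))·√271 = -0.728239 · 16.462078 = -11.988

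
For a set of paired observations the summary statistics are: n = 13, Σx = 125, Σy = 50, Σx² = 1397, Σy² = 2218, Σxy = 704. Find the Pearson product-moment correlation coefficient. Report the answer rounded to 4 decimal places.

Numerator: nΣxy − (Σx)(Σy) = 13·704 − (125)(50) = 2902
Denominator: √[(nΣx²−(Σx)²)(nΣy²−(Σy)²)]
  nΣx²−(Σx)² = 13·1397 − 15625 = 2536;  nΣy²−(Σy)² = 13·2218 − 2500 = 26334
  √(2536·26334) = √66783024 = 8172.0881
r = 2902 / 8172.0881 = 0.3551

0.3551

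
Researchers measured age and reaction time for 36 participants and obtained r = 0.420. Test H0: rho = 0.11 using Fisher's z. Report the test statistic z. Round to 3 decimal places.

1.937

Fisher z: atanh(0.420) = 0.447692, atanh(0.11) = 0.110447
z = (z_r − z_0)·√(n−3) = (0.447692 − 0.110447)·√33 = 0.337245 · 5.744563 = 1.937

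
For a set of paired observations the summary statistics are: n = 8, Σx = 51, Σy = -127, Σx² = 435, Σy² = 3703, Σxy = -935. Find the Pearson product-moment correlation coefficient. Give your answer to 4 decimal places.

S_xy = nΣxy − ΣxΣy = 8·(-935) − 51·(-127) = -7480 − (-6477) = -1003
S_xx = nΣx² − (Σx)² = 8·435 − 51² = 3480 − 2601 = 879
S_yy = nΣy² − (Σy)² = 8·3703 − (-127)² = 29624 − 16129 = 13495
r = S_xy / √(S_xx·S_yy) = -1003 / √(879·13495) = -1003 / √11862105 = -1003 / 3444.1407 = -0.2912

-0.2912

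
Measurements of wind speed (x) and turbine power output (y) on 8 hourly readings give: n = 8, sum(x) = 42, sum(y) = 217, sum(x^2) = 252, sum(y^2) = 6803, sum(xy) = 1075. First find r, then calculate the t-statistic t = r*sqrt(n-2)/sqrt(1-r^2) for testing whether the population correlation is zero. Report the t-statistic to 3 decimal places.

-1.000

Numerator: nΣxy − (Σx)(Σy) = 8·1075 − (42)(217) = -514
Denominator: √[(nΣx²−(Σx)²)(nΣy²−(Σy)²)]
  nΣx²−(Σx)² = 8·252 − 1764 = 252;  nΣy²−(Σy)² = 8·6803 − 47089 = 7335
  √(252·7335) = √1848420 = 1359.5661
r = -514 / 1359.5661 = -0.3781
t = r·√(n−2)/√(1−r²) = -0.3781·√6 / √(1−0.142960) = -0.926152 / 0.925765 = -1.000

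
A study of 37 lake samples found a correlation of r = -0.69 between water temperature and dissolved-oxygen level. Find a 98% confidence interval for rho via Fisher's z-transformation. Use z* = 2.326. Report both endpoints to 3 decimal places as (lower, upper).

z_r = atanh(-0.69) = -0.847956;  SE = 1/√(n−3) = 1/√34 = 0.171499
z-limits: -0.847956 ± 2.326·0.171499 = -0.847956 ± 0.398907 = [-1.246863, -0.449049]
ρ-limits: (tanh -1.246863, tanh -0.449049) = (-0.847, -0.421)

(-0.847, -0.421)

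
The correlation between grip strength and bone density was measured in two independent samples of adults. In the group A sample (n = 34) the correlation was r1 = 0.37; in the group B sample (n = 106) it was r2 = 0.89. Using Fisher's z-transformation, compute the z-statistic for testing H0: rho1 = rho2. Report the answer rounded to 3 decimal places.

Fisher z-transforms: z1 = atanh(0.37) = 0.388423, z2 = atanh(0.89) = 1.421926; difference d = -1.033503
Var(d) = 1/31 + 1/103 = 0.0322581 + 0.0097087 = 0.0419668
z = d/√Var(d) = -1.033503 / √0.0419668 = -1.033503 / 0.204858 = -5.045

-5.045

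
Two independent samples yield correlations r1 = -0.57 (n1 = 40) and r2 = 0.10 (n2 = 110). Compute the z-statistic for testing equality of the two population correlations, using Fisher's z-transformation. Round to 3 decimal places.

-3.921

z1 = atanh(-0.57) = -0.647523,  z2 = atanh(0.10) = 0.100335
SE = √(1/(n1−3) + 1/(n2−3)) = √(1/37 + 1/107) = √(0.0270270 + 0.0093458) = √0.0363728 = 0.190717
z = (z1 − z2)/SE = (-0.647523 − 0.100335) / 0.190717 = -0.747858 / 0.190717 = -3.921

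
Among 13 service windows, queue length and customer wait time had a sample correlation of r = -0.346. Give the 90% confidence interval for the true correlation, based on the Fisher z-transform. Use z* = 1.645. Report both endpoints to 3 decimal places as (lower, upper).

(-0.707, 0.158)

Fisher z: z_r = atanh(r) = ½·ln((1+(-0.346))/(1−(-0.346))) = -0.360893
SE(z) = 1/√(n−3) = 1/√10 = 0.316228
90% ⇒ z* = 1.645; margin = 1.645·0.316228 = 0.520195
CI on z-scale: (-0.881088, 0.159302)
Back-transform: tanh(-0.881088) = -0.706964, tanh(0.159302) = 0.157968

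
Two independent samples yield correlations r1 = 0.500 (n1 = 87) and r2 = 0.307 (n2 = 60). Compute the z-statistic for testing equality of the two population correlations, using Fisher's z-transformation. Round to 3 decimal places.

z1 = atanh(0.500) = 0.549306,  z2 = atanh(0.307) = 0.317230
SE = √(1/(n1−3) + 1/(n2−3)) = √(1/84 + 1/57) = √(0.0119048 + 0.0175439) = √0.0294487 = 0.171606
z = (z1 − z2)/SE = (0.549306 − 0.317230) / 0.171606 = 0.232076 / 0.171606 = 1.352

1.352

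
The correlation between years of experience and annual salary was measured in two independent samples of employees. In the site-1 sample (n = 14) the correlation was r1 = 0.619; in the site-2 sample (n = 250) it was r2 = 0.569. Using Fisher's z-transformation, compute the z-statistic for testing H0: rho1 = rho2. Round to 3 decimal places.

0.251

Fisher z-transforms: z1 = atanh(0.619) = 0.723382, z2 = atanh(0.569) = 0.646043; difference d = 0.077339
Var(d) = 1/11 + 1/247 = 0.0909091 + 0.0040486 = 0.0949577
z = d/√Var(d) = 0.077339 / √0.0949577 = 0.077339 / 0.308152 = 0.251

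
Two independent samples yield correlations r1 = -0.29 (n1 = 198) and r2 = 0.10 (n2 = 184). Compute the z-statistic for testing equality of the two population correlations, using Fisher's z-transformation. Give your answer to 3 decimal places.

Fisher z-transforms: z1 = atanh(-0.29) = -0.298566, z2 = atanh(0.10) = 0.100335; difference d = -0.398901
Var(d) = 1/195 + 1/181 = 0.0051282 + 0.0055249 = 0.0106531
z = d/√Var(d) = -0.398901 / √0.0106531 = -0.398901 / 0.103214 = -3.865

-3.865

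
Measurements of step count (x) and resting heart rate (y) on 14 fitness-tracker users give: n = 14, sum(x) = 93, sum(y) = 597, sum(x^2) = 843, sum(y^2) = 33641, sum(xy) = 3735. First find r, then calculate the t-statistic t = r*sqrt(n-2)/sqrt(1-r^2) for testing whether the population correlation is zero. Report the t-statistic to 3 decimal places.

Numerator: nΣxy − (Σx)(Σy) = 14·3735 − (93)(597) = -3231
Denominator: √[(nΣx²−(Σx)²)(nΣy²−(Σy)²)]
  nΣx²−(Σx)² = 14·843 − 8649 = 3153;  nΣy²−(Σy)² = 14·33641 − 356409 = 114565
  √(3153·114565) = √361223445 = 19005.8792
r = -3231 / 19005.8792 = -0.1700
t = r·√(n−2)/√(1−r²) = -0.1700·√12 / √(1−0.028900) = -0.588897 / 0.985444 = -0.598

-0.598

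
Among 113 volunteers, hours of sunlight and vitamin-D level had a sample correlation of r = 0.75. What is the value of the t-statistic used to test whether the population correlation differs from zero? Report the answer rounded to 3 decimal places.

t = r·√(n−2) / √(1−r²) with r = 0.75, n = 113
  = 0.75·√111 / √(1 − 0.5625)
  = 0.75·10.535654 / 0.661438
  = 7.901740 / 0.661438 = 11.946

11.946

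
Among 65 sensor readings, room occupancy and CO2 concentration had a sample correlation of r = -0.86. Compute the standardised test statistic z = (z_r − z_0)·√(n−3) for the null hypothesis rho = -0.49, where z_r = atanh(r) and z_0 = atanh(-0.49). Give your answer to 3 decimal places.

Fisher z: atanh(-0.86) = -1.293345, atanh(-0.49) = -0.536060
z = (z_r − z_0)·√(n−3) = (-1.293345 − (-0.536060))·√62 = -0.757285 · 7.874008 = -5.963

-5.963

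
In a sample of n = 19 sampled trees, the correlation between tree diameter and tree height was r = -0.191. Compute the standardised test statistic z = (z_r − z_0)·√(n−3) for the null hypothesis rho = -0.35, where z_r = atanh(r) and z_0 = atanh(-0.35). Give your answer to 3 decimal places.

0.688

Fisher z: atanh(-0.191) = -0.193375, atanh(-0.35) = -0.365444
z = (z_r − z_0)·√(n−3) = (-0.193375 − (-0.365444))·√16 = 0.172069 · 4.000000 = 0.688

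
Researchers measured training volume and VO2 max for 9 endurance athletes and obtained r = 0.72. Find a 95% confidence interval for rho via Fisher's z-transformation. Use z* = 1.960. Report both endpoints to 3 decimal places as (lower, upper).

(0.107, 0.936)

Fisher z: z_r = atanh(r) = ½·ln((1+0.72)/(1−0.72)) = 0.907645
SE(z) = 1/√(n−3) = 1/√6 = 0.408248
95% ⇒ z* = 1.960; margin = 1.960·0.408248 = 0.800166
CI on z-scale: (0.107479, 1.707811)
Back-transform: tanh(0.107479) = 0.107067, tanh(1.707811) = 0.936378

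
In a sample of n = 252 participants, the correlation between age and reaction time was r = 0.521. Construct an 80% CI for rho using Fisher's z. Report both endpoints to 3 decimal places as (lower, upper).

z_r = atanh(0.521) = 0.577711;  SE = 1/√(n−3) = 1/√249 = 0.063372
z-limits: 0.577711 ± 1.282·0.063372 = 0.577711 ± 0.081243 = [0.496468, 0.658954]
ρ-limits: (tanh 0.496468, tanh 0.658954) = (0.459, 0.578)

(0.459, 0.578)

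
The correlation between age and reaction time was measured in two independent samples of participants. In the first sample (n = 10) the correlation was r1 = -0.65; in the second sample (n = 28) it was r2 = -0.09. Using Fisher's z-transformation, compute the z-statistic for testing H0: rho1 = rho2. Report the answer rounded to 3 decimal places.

-1.602

Fisher z-transforms: z1 = atanh(-0.65) = -0.775299, z2 = atanh(-0.09) = -0.090244; difference d = -0.685055
Var(d) = 1/7 + 1/25 = 0.1428571 + 0.0400000 = 0.1828571
z = d/√Var(d) = -0.685055 / √0.1828571 = -0.685055 / 0.427618 = -1.602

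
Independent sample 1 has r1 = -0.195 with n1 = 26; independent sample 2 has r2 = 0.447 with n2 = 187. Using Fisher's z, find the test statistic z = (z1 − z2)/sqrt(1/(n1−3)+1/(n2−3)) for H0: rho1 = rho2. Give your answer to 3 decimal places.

z1 = atanh(-0.195) = -0.197530,  z2 = atanh(0.447) = 0.480945
SE = √(1/(n1−3) + 1/(n2−3)) = √(1/23 + 1/184) = √(0.0434783 + 0.0054348) = √0.0489131 = 0.221163
z = (z1 − z2)/SE = (-0.197530 − 0.480945) / 0.221163 = -0.678475 / 0.221163 = -3.068

-3.068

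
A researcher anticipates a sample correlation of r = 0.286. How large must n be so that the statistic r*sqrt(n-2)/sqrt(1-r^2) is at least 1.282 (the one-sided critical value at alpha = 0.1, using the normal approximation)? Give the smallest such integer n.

21

r√(n−2)/√(1−r²) ≥ 1.282  ⇔  n−2 ≥ (1.282)²·(1−r²)/r²
(1−r²)/r² = (1−0.081796)/0.081796 = 11.2255
n ≥ 2 + 1.643524·11.2255 = 2 + 18.4494 = 20.4494
⌈20.4494⌉ = 21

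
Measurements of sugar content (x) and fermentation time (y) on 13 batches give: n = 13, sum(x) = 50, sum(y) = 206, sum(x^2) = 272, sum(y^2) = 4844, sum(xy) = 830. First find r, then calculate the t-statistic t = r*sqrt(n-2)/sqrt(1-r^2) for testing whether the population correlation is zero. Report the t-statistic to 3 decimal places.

S_xy = nΣxy − ΣxΣy = 13·830 − 50·206 = 10790 − 10300 = 490
S_xx = nΣx² − (Σx)² = 13·272 − 50² = 3536 − 2500 = 1036
S_yy = nΣy² − (Σy)² = 13·4844 − 206² = 62972 − 42436 = 20536
r = S_xy / √(S_xx·S_yy) = 490 / √(1036·20536) = 490 / √21275296 = 490 / 4612.5151 = 0.1062
t = r·√(n−2)/√(1−r²) = 0.1062·√11 / √(1−0.011278) = 0.352226 / 0.994345 = 0.354

0.354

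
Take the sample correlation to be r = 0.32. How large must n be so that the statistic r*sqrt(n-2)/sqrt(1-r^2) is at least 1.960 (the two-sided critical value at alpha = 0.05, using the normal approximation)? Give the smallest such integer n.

36

Need r·√(n−2)/√(1−r²) ≥ 1.960
√(n−2) ≥ 1.960·√(1−0.1024) / 0.32 = 1.960·0.947418 / 0.32 = 5.8029
n−2 ≥ 33.6736  ⇒  n ≥ 35.6736
Smallest integer n = 36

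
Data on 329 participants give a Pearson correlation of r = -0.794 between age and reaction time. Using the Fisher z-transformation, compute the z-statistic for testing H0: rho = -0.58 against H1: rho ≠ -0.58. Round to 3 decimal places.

-7.578

z_r = atanh(-0.794) = -1.082163,  z_0 = atanh(-0.58) = -0.662463
SE = 1/√(n−3) = 1/√326 = 0.055385
z = (z_r − z_0)/SE = (-1.082163 − (-0.662463)) / 0.055385 = -0.419700 / 0.055385 = -7.578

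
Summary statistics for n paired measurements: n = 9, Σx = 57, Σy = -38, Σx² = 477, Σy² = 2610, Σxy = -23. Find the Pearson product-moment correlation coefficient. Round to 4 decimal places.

0.4083

Numerator: nΣxy − (Σx)(Σy) = 9·(-23) − (57)(-38) = 1959
Denominator: √[(nΣx²−(Σx)²)(nΣy²−(Σy)²)]
  nΣx²−(Σx)² = 9·477 − 3249 = 1044;  nΣy²−(Σy)² = 9·2610 − 1444 = 22046
  √(1044·22046) = √23016024 = 4797.5018
r = 1959 / 4797.5018 = 0.4083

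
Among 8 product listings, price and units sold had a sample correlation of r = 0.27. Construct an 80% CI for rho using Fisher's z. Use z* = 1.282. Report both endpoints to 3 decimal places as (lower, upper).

Fisher z: z_r = atanh(r) = ½·ln((1+0.27)/(1−0.27)) = 0.276864
SE(z) = 1/√(n−3) = 1/√5 = 0.447214
80% ⇒ z* = 1.282; margin = 1.282·0.447214 = 0.573328
CI on z-scale: (-0.296464, 0.850192)
Back-transform: tanh(-0.296464) = -0.288073, tanh(0.850192) = 0.691170

(-0.288, 0.691)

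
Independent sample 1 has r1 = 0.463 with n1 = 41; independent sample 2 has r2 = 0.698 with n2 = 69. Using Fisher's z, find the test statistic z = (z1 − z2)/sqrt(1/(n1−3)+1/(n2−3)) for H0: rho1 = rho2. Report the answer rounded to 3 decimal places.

-1.779

Fisher z-transforms: z1 = atanh(0.463) = 0.501123, z2 = atanh(0.698) = 0.863390; difference d = -0.362267
Var(d) = 1/38 + 1/66 = 0.0263158 + 0.0151515 = 0.0414673
z = d/√Var(d) = -0.362267 / √0.0414673 = -0.362267 / 0.203635 = -1.779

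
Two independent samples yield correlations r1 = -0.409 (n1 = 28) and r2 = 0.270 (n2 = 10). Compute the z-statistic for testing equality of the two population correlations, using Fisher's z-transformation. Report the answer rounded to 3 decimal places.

-1.663

Fisher z-transforms: z1 = atanh(-0.409) = -0.434410, z2 = atanh(0.270) = 0.276864; difference d = -0.711274
Var(d) = 1/25 + 1/7 = 0.0400000 + 0.1428571 = 0.1828571
z = d/√Var(d) = -0.711274 / √0.1828571 = -0.711274 / 0.427618 = -1.663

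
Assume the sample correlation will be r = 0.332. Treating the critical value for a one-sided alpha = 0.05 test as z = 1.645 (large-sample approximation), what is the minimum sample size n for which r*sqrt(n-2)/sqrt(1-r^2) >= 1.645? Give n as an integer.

Need r·√(n−2)/√(1−r²) ≥ 1.645
√(n−2) ≥ 1.645·√(1−0.110224) / 0.332 = 1.645·0.943279 / 0.332 = 4.6738
n−2 ≥ 21.8444  ⇒  n ≥ 23.8444
Smallest integer n = 24

24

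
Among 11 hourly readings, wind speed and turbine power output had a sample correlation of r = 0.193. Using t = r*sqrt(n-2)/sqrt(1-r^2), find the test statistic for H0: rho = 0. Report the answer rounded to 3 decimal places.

1 − r² = 1 − 0.037249 = 0.962751;  √(1−r²) = 0.981199
√(n−2) = √9 = 3.000000
t = r·√(n−2)/√(1−r²) = 0.193 · 3.000000 / 0.981199 = 0.590

0.590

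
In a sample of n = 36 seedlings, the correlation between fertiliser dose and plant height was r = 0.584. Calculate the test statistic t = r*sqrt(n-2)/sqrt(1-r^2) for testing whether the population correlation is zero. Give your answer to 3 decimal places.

t = r·√(n−2) / √(1−r²) with r = 0.584, n = 36
  = 0.584·√34 / √(1 − 0.341056)
  = 0.584·5.830952 / 0.811754
  = 3.405276 / 0.811754 = 4.195

4.195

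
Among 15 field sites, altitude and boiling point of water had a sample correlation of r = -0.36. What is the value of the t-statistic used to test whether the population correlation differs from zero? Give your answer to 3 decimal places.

1 − r² = 1 − 0.1296 = 0.8704;  √(1−r²) = 0.932952
√(n−2) = √13 = 3.605551
t = r·√(n−2)/√(1−r²) = -0.36 · 3.605551 / 0.932952 = -1.391

-1.391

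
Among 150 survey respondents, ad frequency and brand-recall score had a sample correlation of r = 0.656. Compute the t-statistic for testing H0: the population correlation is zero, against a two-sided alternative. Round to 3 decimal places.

10.574

1 − r² = 1 − 0.430336 = 0.569664;  √(1−r²) = 0.754761
√(n−2) = √148 = 12.165525
t = r·√(n−2)/√(1−r²) = 0.656 · 12.165525 / 0.754761 = 10.574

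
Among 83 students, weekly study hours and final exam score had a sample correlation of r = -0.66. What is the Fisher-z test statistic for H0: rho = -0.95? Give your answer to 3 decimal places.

9.293

z_r = atanh(-0.66) = -0.792814,  z_0 = atanh(-0.95) = -1.831781
SE = 1/√(n−3) = 1/√80 = 0.111803
z = (z_r − z_0)/SE = (-0.792814 − (-1.831781)) / 0.111803 = 1.038967 / 0.111803 = 9.293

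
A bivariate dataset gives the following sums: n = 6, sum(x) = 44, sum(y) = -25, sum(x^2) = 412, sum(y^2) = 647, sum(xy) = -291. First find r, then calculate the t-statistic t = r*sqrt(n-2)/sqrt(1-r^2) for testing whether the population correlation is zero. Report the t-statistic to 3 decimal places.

Numerator: nΣxy − (Σx)(Σy) = 6·(-291) − (44)(-25) = -646
Denominator: √[(nΣx²−(Σx)²)(nΣy²−(Σy)²)]
  nΣx²−(Σx)² = 6·412 − 1936 = 536;  nΣy²−(Σy)² = 6·647 − 625 = 3257
  √(536·3257) = √1745752 = 1321.2691
r = -646 / 1321.2691 = -0.4889
t = r·√(n−2)/√(1−r²) = -0.4889·√4 / √(1−0.239023) = -0.977800 / 0.872340 = -1.121

-1.121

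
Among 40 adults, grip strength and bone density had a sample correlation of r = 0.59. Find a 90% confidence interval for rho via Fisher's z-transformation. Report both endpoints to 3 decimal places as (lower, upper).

(0.386, 0.739)

z_r = atanh(0.59) = 0.677666;  SE = 1/√(n−3) = 1/√37 = 0.164399
z-limits: 0.677666 ± 1.645·0.164399 = 0.677666 ± 0.270436 = [0.407230, 0.948102]
ρ-limits: (tanh 0.407230, tanh 0.948102) = (0.386, 0.739)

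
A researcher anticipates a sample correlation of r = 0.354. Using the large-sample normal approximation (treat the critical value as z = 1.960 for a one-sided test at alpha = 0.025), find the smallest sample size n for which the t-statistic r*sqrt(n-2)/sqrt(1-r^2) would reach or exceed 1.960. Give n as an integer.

29

r√(n−2)/√(1−r²) ≥ 1.960  ⇔  n−2 ≥ (1.960)²·(1−r²)/r²
(1−r²)/r² = (1−0.125316)/0.125316 = 6.9798
n ≥ 2 + 3.8416·6.9798 = 2 + 26.8136 = 28.8136
⌈28.8136⌉ = 29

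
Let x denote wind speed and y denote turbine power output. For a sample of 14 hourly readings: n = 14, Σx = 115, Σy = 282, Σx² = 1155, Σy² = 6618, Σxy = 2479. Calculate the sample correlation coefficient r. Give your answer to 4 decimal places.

Numerator: nΣxy − (Σx)(Σy) = 14·2479 − (115)(282) = 2276
Denominator: √[(nΣx²−(Σx)²)(nΣy²−(Σy)²)]
  nΣx²−(Σx)² = 14·1155 − 13225 = 2945;  nΣy²−(Σy)² = 14·6618 − 79524 = 13128
  √(2945·13128) = √38661960 = 6217.8742
r = 2276 / 6217.8742 = 0.3660

0.3660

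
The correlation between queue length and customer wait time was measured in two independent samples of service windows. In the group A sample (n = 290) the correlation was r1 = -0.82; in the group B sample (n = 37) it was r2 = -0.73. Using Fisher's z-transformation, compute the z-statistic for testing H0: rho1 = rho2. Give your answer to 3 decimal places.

-1.258

z1 = atanh(-0.82) = -1.156817,  z2 = atanh(-0.73) = -0.928727
SE = √(1/(n1−3) + 1/(n2−3)) = √(1/287 + 1/34) = √(0.0034843 + 0.0294118) = √0.0328961 = 0.181373
z = (z1 − z2)/SE = (-1.156817 − (-0.928727)) / 0.181373 = -0.228090 / 0.181373 = -1.258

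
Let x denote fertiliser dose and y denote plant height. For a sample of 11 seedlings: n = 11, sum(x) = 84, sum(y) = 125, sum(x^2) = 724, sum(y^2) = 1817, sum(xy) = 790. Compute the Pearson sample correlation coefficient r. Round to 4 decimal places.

S_xy = nΣxy − ΣxΣy = 11·790 − 84·125 = 8690 − 10500 = -1810
S_xx = nΣx² − (Σx)² = 11·724 − 84² = 7964 − 7056 = 908
S_yy = nΣy² − (Σy)² = 11·1817 − 125² = 19987 − 15625 = 4362
r = S_xy / √(S_xx·S_yy) = -1810 / √(908·4362) = -1810 / √3960696 = -1810 / 1990.1497 = -0.9095

-0.9095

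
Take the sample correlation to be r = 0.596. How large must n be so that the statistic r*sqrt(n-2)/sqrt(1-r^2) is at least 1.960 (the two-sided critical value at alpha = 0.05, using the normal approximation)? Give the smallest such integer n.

9

r√(n−2)/√(1−r²) ≥ 1.960  ⇔  n−2 ≥ (1.960)²·(1−r²)/r²
(1−r²)/r² = (1−0.355216)/0.355216 = 1.8152
n ≥ 2 + 3.8416·1.8152 = 2 + 6.9733 = 8.9733
⌈8.9733⌉ = 9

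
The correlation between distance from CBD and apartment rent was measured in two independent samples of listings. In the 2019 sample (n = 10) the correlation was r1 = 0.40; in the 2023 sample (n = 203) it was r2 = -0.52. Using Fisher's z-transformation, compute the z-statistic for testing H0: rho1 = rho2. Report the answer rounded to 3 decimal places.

2.601

Fisher z-transforms: z1 = atanh(0.40) = 0.423649, z2 = atanh(-0.52) = -0.576340; difference d = 0.999989
Var(d) = 1/7 + 1/200 = 0.1428571 + 0.0050000 = 0.1478571
z = d/√Var(d) = 0.999989 / √0.1478571 = 0.999989 / 0.384522 = 2.601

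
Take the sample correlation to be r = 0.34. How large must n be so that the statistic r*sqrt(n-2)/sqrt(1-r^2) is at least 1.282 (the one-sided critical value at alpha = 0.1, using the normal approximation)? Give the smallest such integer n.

Need r·√(n−2)/√(1−r²) ≥ 1.282
√(n−2) ≥ 1.282·√(1−0.1156) / 0.34 = 1.282·0.940425 / 0.34 = 3.5460
n−2 ≥ 12.5741  ⇒  n ≥ 14.5741
Smallest integer n = 15

15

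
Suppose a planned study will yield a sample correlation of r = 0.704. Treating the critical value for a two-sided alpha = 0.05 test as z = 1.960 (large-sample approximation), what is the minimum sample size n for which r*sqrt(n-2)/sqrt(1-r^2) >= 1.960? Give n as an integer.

6

r√(n−2)/√(1−r²) ≥ 1.960  ⇔  n−2 ≥ (1.960)²·(1−r²)/r²
(1−r²)/r² = (1−0.495616)/0.495616 = 1.0177
n ≥ 2 + 3.8416·1.0177 = 2 + 3.9096 = 5.9096
⌈5.9096⌉ = 6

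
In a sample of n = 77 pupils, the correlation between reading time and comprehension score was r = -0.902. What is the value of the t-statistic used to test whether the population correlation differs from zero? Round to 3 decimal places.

t = r·√(n−2) / √(1−r²) with r = -0.902, n = 77
  = -0.902·√75 / √(1 − 0.813604)
  = -0.902·8.660254 / 0.431736
  = -7.811549 / 0.431736 = -18.093

-18.093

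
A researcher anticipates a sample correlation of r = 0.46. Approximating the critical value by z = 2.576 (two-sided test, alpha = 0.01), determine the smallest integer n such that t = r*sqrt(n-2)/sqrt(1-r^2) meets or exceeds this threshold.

27

Need r·√(n−2)/√(1−r²) ≥ 2.576
√(n−2) ≥ 2.576·√(1−0.2116) / 0.46 = 2.576·0.887919 / 0.46 = 4.9723
n−2 ≥ 24.7238  ⇒  n ≥ 26.7238
Smallest integer n = 27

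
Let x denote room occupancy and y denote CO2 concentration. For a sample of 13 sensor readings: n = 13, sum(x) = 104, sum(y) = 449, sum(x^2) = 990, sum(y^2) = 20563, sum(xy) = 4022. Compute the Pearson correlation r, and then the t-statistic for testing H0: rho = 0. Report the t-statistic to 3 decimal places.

Numerator: nΣxy − (Σx)(Σy) = 13·4022 − (104)(449) = 5590
Denominator: √[(nΣx²−(Σx)²)(nΣy²−(Σy)²)]
  nΣx²−(Σx)² = 13·990 − 10816 = 2054;  nΣy²−(Σy)² = 13·20563 − 201601 = 65718
  √(2054·65718) = √134984772 = 11618.2947
r = 5590 / 11618.2947 = 0.4811
t = r·√(n−2)/√(1−r²) = 0.4811·√11 / √(1−0.231457) = 1.595628 / 0.876666 = 1.820

1.820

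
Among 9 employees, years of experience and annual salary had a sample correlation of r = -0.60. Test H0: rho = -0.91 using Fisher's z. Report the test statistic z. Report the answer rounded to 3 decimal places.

z_r = atanh(-0.60) = -0.693147,  z_0 = atanh(-0.91) = -1.527524
SE = 1/√(n−3) = 1/√6 = 0.408248
z = (z_r − z_0)/SE = (-0.693147 − (-1.527524)) / 0.408248 = 0.834377 / 0.408248 = 2.044

2.044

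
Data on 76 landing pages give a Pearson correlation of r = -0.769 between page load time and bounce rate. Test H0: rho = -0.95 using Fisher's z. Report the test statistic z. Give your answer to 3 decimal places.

Fisher z: atanh(-0.769) = -1.017876, atanh(-0.95) = -1.831781
z = (z_r − z_0)·√(n−3) = (-1.017876 − (-1.831781))·√73 = 0.813905 · 8.544004 = 6.954

6.954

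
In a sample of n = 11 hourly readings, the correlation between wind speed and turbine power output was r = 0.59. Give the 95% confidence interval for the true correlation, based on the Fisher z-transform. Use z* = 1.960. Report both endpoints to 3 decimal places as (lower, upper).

z_r = atanh(0.59) = 0.677666;  SE = 1/√(n−3) = 1/√8 = 0.353553
z-limits: 0.677666 ± 1.960·0.353553 = 0.677666 ± 0.692964 = [-0.015298, 1.370630]
ρ-limits: (tanh -0.015298, tanh 1.370630) = (-0.015, 0.879)

(-0.015, 0.879)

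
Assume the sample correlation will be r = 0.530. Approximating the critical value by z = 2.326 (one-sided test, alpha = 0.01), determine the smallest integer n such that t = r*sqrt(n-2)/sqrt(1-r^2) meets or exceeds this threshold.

r√(n−2)/√(1−r²) ≥ 2.326  ⇔  n−2 ≥ (2.326)²·(1−r²)/r²
(1−r²)/r² = (1−0.280900)/0.280900 = 2.5600
n ≥ 2 + 5.410276·2.5600 = 2 + 13.8503 = 15.8503
⌈15.8503⌉ = 16

16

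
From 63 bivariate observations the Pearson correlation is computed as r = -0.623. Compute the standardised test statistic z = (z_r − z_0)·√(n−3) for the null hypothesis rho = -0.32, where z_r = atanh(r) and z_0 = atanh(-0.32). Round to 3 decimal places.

-3.085

z_r = atanh(-0.623) = -0.729893,  z_0 = atanh(-0.32) = -0.331647
SE = 1/√(n−3) = 1/√60 = 0.129099
z = (z_r − z_0)/SE = (-0.729893 − (-0.331647)) / 0.129099 = -0.398246 / 0.129099 = -3.085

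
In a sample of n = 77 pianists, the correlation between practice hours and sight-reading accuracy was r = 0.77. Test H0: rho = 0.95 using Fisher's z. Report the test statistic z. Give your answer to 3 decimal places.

z_r = atanh(0.77) = 1.020328,  z_0 = atanh(0.95) = 1.831781
SE = 1/√(n−3) = 1/√74 = 0.116248
z = (z_r − z_0)/SE = (1.020328 − 1.831781) / 0.116248 = -0.811453 / 0.116248 = -6.980

-6.980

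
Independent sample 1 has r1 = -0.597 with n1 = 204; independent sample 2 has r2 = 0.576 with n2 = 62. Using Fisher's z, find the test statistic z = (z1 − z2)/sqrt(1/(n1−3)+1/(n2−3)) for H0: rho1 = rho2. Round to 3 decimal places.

z1 = atanh(-0.597) = -0.688473,  z2 = atanh(0.576) = 0.656456
SE = √(1/(n1−3) + 1/(n2−3)) = √(1/201 + 1/59) = √(0.0049751 + 0.0169492) = √0.0219243 = 0.148069
z = (z1 − z2)/SE = (-0.688473 − 0.656456) / 0.148069 = -1.344929 / 0.148069 = -9.083

-9.083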